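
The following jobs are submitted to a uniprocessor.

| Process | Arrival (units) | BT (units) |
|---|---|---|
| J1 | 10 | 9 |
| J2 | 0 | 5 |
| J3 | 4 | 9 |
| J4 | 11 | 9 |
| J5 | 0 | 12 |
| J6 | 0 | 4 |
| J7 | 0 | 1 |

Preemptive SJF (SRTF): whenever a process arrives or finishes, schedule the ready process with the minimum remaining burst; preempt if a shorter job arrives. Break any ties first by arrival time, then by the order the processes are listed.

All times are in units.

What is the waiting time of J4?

Gantt: | J7 0-1 | J6 1-5 | J2 5-10 | J3 10-19 | J1 19-28 | J4 28-37 | J5 37-49 |
Completion: J1=28  J2=10  J3=19  J4=37  J5=49  J6=5  J7=1
Turnaround (C−A): J1=18  J2=10  J3=15  J4=26  J5=49  J6=5  J7=1
Waiting(J4) = turnaround − burst = 26 − 9 = 17

17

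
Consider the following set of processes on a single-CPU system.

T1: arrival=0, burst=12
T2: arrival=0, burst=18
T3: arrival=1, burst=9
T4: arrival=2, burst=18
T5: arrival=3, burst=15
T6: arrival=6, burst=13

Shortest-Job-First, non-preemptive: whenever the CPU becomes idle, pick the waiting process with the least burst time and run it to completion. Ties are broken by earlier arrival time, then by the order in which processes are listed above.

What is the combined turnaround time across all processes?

256

Timeline: | T1 0-12 | T3 12-21 | T6 21-34 | T5 34-49 | T2 49-67 | T4 67-85 |
Completion: T1=12  T2=67  T3=21  T4=85  T5=49  T6=34
Turnaround (C−A): T1=12  T2=67  T3=20  T4=83  T5=46  T6=28
Turnaround = completion − arrival: T1=12, T2=67, T3=20, T4=83, T5=46, T6=28
Total turnaround = 12 + 67 + 20 + 83 + 46 + 28 = 256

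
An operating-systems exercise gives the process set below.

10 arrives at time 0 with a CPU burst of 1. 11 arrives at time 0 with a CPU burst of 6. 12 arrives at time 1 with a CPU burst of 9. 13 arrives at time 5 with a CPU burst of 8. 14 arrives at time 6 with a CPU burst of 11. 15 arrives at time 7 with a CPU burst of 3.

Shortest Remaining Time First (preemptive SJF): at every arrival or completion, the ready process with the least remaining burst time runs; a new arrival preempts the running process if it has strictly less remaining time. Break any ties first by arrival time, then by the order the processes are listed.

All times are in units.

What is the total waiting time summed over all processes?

Schedule: | 10 0-1 | 11 1-7 | 15 7-10 | 13 10-18 | 12 18-27 | 14 27-38 |
Completion: 10=1  11=7  12=27  13=18  14=38  15=10
Waiting = turnaround − burst: 10=0, 11=1, 12=17, 13=5, 14=21, 15=0
Total waiting = 0 + 1 + 17 + 5 + 21 + 0 = 44

44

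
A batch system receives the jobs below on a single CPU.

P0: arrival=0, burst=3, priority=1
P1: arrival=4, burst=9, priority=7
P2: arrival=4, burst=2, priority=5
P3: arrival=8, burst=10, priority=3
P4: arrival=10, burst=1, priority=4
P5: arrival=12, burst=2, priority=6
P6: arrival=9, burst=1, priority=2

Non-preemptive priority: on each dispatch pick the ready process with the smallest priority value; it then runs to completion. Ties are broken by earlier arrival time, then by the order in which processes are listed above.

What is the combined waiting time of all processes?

47

Timeline: | P0 0-3 | idle 3-4 | P2 4-6 | P1 6-15 | P6 15-16 | P3 16-26 | P4 26-27 | P5 27-29 |
Completion: P0=3  P1=15  P2=6  P3=26  P4=27  P5=29  P6=16
Waiting = turnaround − burst: P0=0, P1=2, P2=0, P3=8, P4=16, P5=15, P6=6
Total waiting = 0 + 2 + 0 + 8 + 16 + 15 + 6 = 47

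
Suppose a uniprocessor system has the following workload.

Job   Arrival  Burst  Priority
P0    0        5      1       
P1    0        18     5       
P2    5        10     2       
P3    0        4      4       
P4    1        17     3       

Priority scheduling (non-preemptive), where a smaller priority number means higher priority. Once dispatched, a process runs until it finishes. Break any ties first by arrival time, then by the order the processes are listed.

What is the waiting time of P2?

0

Gantt: | P0 0-5 | P2 5-15 | P4 15-32 | P3 32-36 | P1 36-54 |
Completion: P0=5  P1=54  P2=15  P3=36  P4=32
Waiting(P2) = turnaround − burst = 10 − 10 = 0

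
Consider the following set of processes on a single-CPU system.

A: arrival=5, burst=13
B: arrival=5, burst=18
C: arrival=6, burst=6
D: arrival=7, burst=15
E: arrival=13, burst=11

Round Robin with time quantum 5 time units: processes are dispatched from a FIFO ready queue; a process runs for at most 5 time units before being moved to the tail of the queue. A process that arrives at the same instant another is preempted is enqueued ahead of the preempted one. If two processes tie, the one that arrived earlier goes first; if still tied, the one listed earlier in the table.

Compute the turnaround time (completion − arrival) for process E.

52

Gantt: | idle 0-5 | A 5-10 | B 10-15 | C 15-20 | D 20-25 | A 25-30 | E 30-35 | B 35-40 | C 40-41 | D 41-46 | A 46-49 | E 49-54 | B 54-59 | D 59-64 | E 64-65 | B 65-68 |
Completion: A=49  B=68  C=41  D=64  E=65
Turnaround(E) = completion − arrival = 65 − 13 = 52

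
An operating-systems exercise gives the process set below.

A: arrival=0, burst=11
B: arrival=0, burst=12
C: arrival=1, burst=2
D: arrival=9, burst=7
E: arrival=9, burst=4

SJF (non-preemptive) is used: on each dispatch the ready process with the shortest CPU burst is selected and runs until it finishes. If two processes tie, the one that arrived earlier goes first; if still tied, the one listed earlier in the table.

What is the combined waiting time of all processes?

Schedule: | A 0-11 | C 11-13 | E 13-17 | D 17-24 | B 24-36 |
Completion: A=11  B=36  C=13  D=24  E=17
Waiting = turnaround − burst: A=0, B=24, C=10, D=8, E=4
Total waiting = 0 + 24 + 10 + 8 + 4 = 46

46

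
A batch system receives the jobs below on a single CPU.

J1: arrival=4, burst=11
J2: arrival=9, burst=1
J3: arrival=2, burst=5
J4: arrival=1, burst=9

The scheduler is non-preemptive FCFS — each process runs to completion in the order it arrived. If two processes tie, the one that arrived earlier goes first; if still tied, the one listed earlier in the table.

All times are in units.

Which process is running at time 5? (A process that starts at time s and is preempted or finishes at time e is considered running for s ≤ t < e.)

Schedule: | idle 0-1 | J4 1-10 | J3 10-15 | J1 15-26 | J2 26-27 |
Completion: J1=26  J2=27  J3=15  J4=10

J4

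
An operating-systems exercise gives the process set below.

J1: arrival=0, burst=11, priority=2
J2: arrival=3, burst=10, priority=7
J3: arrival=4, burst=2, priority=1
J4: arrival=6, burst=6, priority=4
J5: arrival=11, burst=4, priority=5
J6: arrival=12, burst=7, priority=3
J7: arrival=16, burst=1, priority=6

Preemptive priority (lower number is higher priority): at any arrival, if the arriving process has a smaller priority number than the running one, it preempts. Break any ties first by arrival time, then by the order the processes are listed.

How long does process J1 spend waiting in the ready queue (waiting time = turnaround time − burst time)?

2

Timeline: | J1 0-4 | J3 4-6 | J1 6-13 | J6 13-20 | J4 20-26 | J5 26-30 | J7 30-31 | J2 31-41 |
Completion: J1=13  J2=41  J3=6  J4=26  J5=30  J6=20  J7=31
Turnaround (C−A): J1=13  J2=38  J3=2  J4=20  J5=19  J6=8  J7=15
Waiting(J1) = turnaround − burst = 13 − 11 = 2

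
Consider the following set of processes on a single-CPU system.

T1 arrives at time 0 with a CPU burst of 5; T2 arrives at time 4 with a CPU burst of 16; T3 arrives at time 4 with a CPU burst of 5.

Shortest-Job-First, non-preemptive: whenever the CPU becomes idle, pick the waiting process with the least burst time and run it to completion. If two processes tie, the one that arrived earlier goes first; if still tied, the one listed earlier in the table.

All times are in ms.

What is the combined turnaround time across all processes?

33

Gantt: | T1 0-5 | T3 5-10 | T2 10-26 |
Completion: T1=5  T2=26  T3=10
Turnaround = completion − arrival: T1=5, T2=22, T3=6
Total turnaround = 5 + 22 + 6 = 33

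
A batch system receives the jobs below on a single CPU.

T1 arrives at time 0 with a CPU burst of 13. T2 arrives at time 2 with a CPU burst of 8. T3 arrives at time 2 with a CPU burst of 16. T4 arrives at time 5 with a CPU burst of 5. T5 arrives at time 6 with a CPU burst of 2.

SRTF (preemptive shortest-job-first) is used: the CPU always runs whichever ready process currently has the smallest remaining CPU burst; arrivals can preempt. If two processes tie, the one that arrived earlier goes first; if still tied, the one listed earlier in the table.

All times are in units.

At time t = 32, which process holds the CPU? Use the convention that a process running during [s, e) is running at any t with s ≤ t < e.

Gantt: | T1 0-2 | T2 2-6 | T5 6-8 | T2 8-12 | T4 12-17 | T1 17-28 | T3 28-44 |
Completion: T1=28  T2=12  T3=44  T4=17  T5=8

T3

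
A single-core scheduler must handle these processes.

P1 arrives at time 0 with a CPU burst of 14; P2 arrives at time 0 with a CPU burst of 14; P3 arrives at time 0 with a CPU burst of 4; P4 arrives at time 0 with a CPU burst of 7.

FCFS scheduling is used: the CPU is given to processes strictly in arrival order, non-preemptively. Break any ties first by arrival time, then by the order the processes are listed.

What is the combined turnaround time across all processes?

113

Timeline: | P1 0-14 | P2 14-28 | P3 28-32 | P4 32-39 |
Completion: P1=14  P2=28  P3=32  P4=39
Turnaround (C−A): P1=14  P2=28  P3=32  P4=39
Turnaround = completion − arrival: P1=14, P2=28, P3=32, P4=39
Total turnaround = 14 + 28 + 32 + 39 = 113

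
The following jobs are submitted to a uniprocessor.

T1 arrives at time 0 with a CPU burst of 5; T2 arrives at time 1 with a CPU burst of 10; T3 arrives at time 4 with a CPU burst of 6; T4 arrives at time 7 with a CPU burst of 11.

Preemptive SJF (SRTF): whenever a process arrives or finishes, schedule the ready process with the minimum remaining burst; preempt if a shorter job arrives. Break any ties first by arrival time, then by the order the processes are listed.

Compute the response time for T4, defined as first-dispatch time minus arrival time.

Timeline: | T1 0-5 | T3 5-11 | T2 11-21 | T4 21-32 |
Completion: T1=5  T2=21  T3=11  T4=32
Turnaround (C−A): T1=5  T2=20  T3=7  T4=25
Response(T4) = first start − arrival = 21 − 7 = 14

14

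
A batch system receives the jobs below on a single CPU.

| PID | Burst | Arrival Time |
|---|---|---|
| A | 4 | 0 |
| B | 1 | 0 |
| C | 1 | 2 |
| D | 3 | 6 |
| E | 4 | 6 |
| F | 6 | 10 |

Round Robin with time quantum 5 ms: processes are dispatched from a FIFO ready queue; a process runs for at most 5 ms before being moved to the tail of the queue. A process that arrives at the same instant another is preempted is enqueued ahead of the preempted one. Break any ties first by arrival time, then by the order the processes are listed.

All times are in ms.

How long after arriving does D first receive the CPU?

0

Schedule: | A 0-4 | B 4-5 | C 5-6 | D 6-9 | E 9-13 | F 13-19 |
Completion: A=4  B=5  C=6  D=9  E=13  F=19
Turnaround (C−A): A=4  B=5  C=4  D=3  E=7  F=9
Response(D) = first start − arrival = 6 − 6 = 0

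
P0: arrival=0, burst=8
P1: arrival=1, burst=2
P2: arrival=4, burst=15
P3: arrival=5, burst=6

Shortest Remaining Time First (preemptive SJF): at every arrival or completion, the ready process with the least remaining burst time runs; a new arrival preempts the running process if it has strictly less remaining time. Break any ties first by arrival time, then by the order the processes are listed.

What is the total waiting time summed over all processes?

19

Timeline: | P0 0-1 | P1 1-3 | P0 3-10 | P3 10-16 | P2 16-31 |
Completion: P0=10  P1=3  P2=31  P3=16
Turnaround (C−A): P0=10  P1=2  P2=27  P3=11
Waiting = turnaround − burst: P0=2, P1=0, P2=12, P3=5
Total waiting = 2 + 0 + 12 + 5 = 19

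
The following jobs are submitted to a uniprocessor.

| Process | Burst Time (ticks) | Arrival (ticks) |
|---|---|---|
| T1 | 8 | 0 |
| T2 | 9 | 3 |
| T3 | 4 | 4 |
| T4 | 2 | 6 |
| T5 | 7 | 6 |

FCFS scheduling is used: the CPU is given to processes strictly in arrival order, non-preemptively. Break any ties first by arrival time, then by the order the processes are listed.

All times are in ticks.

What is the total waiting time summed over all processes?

50

Schedule: | T1 0-8 | T2 8-17 | T3 17-21 | T4 21-23 | T5 23-30 |
Completion: T1=8  T2=17  T3=21  T4=23  T5=30
Turnaround (C−A): T1=8  T2=14  T3=17  T4=17  T5=24
Waiting = turnaround − burst: T1=0, T2=5, T3=13, T4=15, T5=17
Total waiting = 0 + 5 + 13 + 15 + 17 = 50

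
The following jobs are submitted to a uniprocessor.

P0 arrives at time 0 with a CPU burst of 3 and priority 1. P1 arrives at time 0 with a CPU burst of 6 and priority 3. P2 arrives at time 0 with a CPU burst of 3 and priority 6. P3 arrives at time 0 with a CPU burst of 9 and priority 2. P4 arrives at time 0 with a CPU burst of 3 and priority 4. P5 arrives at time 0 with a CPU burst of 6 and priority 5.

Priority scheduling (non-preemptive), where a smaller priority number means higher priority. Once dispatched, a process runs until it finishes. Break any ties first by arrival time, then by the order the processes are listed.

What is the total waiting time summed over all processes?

Schedule: | P0 0-3 | P3 3-12 | P1 12-18 | P4 18-21 | P5 21-27 | P2 27-30 |
Completion: P0=3  P1=18  P2=30  P3=12  P4=21  P5=27
Turnaround (C−A): P0=3  P1=18  P2=30  P3=12  P4=21  P5=27
Waiting = turnaround − burst: P0=0, P1=12, P2=27, P3=3, P4=18, P5=21
Total waiting = 0 + 12 + 27 + 3 + 18 + 21 = 81

81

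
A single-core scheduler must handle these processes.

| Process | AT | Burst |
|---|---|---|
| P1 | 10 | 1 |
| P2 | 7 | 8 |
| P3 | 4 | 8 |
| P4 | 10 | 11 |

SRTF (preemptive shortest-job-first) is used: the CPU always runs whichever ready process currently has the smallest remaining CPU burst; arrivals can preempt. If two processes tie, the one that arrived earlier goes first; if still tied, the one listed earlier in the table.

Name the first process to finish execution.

P1

Timeline: | idle 0-4 | P3 4-10 | P1 10-11 | P3 11-13 | P2 13-21 | P4 21-32 |
Completion: P1=11  P2=21  P3=13  P4=32
Finish order: P1 → P3 → P2 → P4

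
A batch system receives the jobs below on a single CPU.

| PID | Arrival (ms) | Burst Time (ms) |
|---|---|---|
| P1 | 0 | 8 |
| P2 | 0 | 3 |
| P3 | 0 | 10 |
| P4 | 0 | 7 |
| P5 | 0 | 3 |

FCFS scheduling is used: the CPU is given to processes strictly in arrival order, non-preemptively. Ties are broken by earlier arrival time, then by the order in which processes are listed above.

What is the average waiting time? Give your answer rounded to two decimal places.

13.60

Timeline: | P1 0-8 | P2 8-11 | P3 11-21 | P4 21-28 | P5 28-31 |
Completion: P1=8  P2=11  P3=21  P4=28  P5=31
Turnaround (C−A): P1=8  P2=11  P3=21  P4=28  P5=31
Waiting times: P1=0, P2=8, P3=11, P4=21, P5=28
Average waiting = (0+8+11+21+28) / 5 = 68/5 = 13.60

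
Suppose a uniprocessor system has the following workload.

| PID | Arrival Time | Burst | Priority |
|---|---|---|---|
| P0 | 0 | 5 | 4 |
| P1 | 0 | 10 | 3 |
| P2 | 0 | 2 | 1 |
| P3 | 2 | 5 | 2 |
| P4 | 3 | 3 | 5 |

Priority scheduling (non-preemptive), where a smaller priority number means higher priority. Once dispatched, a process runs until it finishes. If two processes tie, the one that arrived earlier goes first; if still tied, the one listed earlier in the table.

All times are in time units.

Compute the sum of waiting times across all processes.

Gantt: | P2 0-2 | P3 2-7 | P1 7-17 | P0 17-22 | P4 22-25 |
Completion: P0=22  P1=17  P2=2  P3=7  P4=25
Waiting = turnaround − burst: P0=17, P1=7, P2=0, P3=0, P4=19
Total waiting = 17 + 7 + 0 + 0 + 19 = 43

43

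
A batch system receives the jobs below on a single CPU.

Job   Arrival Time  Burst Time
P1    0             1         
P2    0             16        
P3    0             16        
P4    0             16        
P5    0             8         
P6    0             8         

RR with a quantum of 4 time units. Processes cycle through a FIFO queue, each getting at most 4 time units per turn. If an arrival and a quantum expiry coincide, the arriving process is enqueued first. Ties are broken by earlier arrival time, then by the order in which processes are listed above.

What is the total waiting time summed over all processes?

197

Schedule: | P1 0-1 | P2 1-5 | P3 5-9 | P4 9-13 | P5 13-17 | P6 17-21 | P2 21-25 | P3 25-29 | P4 29-33 | P5 33-37 | P6 37-41 | P2 41-45 | P3 45-49 | P4 49-53 | P2 53-57 | P3 57-61 | P4 61-65 |
Completion: P1=1  P2=57  P3=61  P4=65  P5=37  P6=41
Waiting = turnaround − burst: P1=0, P2=41, P3=45, P4=49, P5=29, P6=33
Total waiting = 0 + 41 + 45 + 49 + 29 + 33 = 197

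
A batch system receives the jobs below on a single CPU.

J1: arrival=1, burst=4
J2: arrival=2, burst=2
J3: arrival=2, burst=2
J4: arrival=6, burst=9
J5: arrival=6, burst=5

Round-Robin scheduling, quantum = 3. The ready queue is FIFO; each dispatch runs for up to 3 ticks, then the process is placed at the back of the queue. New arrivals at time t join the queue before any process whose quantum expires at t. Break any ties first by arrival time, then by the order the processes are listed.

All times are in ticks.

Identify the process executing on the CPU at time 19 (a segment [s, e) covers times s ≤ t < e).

J5

Gantt: | idle 0-1 | J1 1-4 | J2 4-6 | J3 6-8 | J1 8-9 | J4 9-12 | J5 12-15 | J4 15-18 | J5 18-20 | J4 20-23 |
Completion: J1=9  J2=6  J3=8  J4=23  J5=20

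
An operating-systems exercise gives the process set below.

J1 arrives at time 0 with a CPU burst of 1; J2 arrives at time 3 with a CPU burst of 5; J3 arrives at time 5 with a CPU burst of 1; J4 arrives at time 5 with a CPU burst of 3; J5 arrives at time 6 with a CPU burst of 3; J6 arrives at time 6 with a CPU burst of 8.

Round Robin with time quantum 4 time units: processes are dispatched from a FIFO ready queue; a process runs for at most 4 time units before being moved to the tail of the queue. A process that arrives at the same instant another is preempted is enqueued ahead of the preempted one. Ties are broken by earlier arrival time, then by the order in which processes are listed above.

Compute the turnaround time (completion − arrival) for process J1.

1

Schedule: | J1 0-1 | idle 1-3 | J2 3-7 | J3 7-8 | J4 8-11 | J5 11-14 | J6 14-18 | J2 18-19 | J6 19-23 |
Completion: J1=1  J2=19  J3=8  J4=11  J5=14  J6=23
Turnaround (C−A): J1=1  J2=16  J3=3  J4=6  J5=8  J6=17
Turnaround(J1) = completion − arrival = 1 − 0 = 1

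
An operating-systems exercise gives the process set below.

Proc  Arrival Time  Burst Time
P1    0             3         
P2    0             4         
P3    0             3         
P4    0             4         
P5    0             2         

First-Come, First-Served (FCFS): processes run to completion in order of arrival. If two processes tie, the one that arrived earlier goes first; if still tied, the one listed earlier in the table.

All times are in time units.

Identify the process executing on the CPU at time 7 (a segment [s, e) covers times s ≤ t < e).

P3

Timeline: | P1 0-3 | P2 3-7 | P3 7-10 | P4 10-14 | P5 14-16 |
Completion: P1=3  P2=7  P3=10  P4=14  P5=16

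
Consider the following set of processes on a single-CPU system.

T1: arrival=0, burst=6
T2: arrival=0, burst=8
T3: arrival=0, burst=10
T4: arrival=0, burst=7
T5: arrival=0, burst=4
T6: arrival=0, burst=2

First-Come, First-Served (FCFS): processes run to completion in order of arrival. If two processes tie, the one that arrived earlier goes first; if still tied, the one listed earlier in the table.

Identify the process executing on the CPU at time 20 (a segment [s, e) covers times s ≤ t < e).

T3

Schedule: | T1 0-6 | T2 6-14 | T3 14-24 | T4 24-31 | T5 31-35 | T6 35-37 |
Completion: T1=6  T2=14  T3=24  T4=31  T5=35  T6=37
Turnaround (C−A): T1=6  T2=14  T3=24  T4=31  T5=35  T6=37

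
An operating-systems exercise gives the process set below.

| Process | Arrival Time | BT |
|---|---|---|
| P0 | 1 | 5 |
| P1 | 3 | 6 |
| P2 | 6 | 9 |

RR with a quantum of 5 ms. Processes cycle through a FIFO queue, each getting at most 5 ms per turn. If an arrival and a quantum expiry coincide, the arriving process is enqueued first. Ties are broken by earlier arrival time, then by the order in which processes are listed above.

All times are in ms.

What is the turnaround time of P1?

Schedule: | idle 0-1 | P0 1-6 | P1 6-11 | P2 11-16 | P1 16-17 | P2 17-21 |
Completion: P0=6  P1=17  P2=21
Turnaround (C−A): P0=5  P1=14  P2=15
Turnaround(P1) = completion − arrival = 17 − 3 = 14

14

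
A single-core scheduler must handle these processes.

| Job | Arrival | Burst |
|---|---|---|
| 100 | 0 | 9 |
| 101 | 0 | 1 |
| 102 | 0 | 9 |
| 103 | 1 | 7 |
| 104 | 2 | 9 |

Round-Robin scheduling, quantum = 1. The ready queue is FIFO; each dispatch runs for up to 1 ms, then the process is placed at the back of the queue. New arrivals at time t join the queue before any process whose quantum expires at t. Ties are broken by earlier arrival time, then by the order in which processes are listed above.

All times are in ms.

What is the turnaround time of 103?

27

Gantt: | 100 0-1 | 101 1-2 | 102 2-3 | 103 3-4 | 100 4-5 | 104 5-6 | 102 6-7 | 103 7-8 | 100 8-9 | 104 9-10 | 102 10-11 | 103 11-12 | 100 12-13 | 104 13-14 | 102 14-15 | 103 15-16 | 100 16-17 | 104 17-18 | 102 18-19 | 103 19-20 | 100 20-21 | 104 21-22 | 102 22-23 | 103 23-24 | 100 24-25 | 104 25-26 | 102 26-27 | 103 27-28 | 100 28-29 | 104 29-30 | 102 30-31 | 100 31-32 | 104 32-33 | 102 33-34 | 104 34-35 |
Completion: 100=32  101=2  102=34  103=28  104=35
Turnaround (C−A): 100=32  101=2  102=34  103=27  104=33
Turnaround(103) = completion − arrival = 28 − 1 = 27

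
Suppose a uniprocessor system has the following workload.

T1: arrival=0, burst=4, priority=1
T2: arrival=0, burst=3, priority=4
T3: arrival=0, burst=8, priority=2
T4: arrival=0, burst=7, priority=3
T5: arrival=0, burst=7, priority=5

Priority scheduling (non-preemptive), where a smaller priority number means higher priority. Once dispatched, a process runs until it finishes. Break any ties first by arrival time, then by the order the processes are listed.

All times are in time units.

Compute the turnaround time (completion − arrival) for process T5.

29

Gantt: | T1 0-4 | T3 4-12 | T4 12-19 | T2 19-22 | T5 22-29 |
Completion: T1=4  T2=22  T3=12  T4=19  T5=29
Turnaround(T5) = completion − arrival = 29 − 0 = 29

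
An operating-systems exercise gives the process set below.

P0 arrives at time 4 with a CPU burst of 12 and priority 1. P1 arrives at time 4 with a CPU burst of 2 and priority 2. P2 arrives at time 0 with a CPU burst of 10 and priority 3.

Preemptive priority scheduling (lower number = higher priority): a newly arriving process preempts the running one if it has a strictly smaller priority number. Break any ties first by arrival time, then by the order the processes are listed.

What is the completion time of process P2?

Gantt: | P2 0-4 | P0 4-16 | P1 16-18 | P2 18-24 |
Completion: P0=16  P1=18  P2=24

24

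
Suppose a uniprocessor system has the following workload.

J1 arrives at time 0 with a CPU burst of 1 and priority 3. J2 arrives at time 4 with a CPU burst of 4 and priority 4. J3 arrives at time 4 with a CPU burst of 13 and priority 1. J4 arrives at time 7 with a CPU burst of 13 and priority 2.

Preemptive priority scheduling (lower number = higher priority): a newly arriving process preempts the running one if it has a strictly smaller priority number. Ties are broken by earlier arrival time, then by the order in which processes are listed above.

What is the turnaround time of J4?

Gantt: | J1 0-1 | idle 1-4 | J3 4-17 | J4 17-30 | J2 30-34 |
Completion: J1=1  J2=34  J3=17  J4=30
Turnaround (C−A): J1=1  J2=30  J3=13  J4=23
Turnaround(J4) = completion − arrival = 30 − 7 = 23

23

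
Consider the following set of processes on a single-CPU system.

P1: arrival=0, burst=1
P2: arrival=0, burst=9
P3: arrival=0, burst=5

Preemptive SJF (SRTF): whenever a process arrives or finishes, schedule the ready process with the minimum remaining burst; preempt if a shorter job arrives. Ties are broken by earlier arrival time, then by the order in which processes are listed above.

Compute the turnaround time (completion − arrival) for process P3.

6

Gantt: | P1 0-1 | P3 1-6 | P2 6-15 |
Completion: P1=1  P2=15  P3=6
Turnaround(P3) = completion − arrival = 6 − 0 = 6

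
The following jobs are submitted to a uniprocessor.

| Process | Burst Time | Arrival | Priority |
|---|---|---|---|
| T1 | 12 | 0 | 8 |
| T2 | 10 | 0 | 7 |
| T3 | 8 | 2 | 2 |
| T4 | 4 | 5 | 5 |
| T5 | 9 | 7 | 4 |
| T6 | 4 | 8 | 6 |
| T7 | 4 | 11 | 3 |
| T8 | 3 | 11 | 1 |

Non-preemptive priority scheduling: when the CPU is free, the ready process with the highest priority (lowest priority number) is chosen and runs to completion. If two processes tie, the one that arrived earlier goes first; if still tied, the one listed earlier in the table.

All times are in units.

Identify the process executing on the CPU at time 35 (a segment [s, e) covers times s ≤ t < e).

T4

Gantt: | T2 0-10 | T3 10-18 | T8 18-21 | T7 21-25 | T5 25-34 | T4 34-38 | T6 38-42 | T1 42-54 |
Completion: T1=54  T2=10  T3=18  T4=38  T5=34  T6=42  T7=25  T8=21
Turnaround (C−A): T1=54  T2=10  T3=16  T4=33  T5=27  T6=34  T7=14  T8=10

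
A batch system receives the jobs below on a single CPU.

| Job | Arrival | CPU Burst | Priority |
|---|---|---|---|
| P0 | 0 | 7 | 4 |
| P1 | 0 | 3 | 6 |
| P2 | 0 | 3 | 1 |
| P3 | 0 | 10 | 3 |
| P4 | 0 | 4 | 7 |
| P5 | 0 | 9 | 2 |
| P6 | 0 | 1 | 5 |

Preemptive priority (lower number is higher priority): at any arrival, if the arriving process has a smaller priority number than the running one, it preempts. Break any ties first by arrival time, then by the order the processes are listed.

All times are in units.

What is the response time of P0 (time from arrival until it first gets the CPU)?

22

Gantt: | P2 0-3 | P5 3-12 | P3 12-22 | P0 22-29 | P6 29-30 | P1 30-33 | P4 33-37 |
Completion: P0=29  P1=33  P2=3  P3=22  P4=37  P5=12  P6=30
Turnaround (C−A): P0=29  P1=33  P2=3  P3=22  P4=37  P5=12  P6=30
Response(P0) = first start − arrival = 22 − 0 = 22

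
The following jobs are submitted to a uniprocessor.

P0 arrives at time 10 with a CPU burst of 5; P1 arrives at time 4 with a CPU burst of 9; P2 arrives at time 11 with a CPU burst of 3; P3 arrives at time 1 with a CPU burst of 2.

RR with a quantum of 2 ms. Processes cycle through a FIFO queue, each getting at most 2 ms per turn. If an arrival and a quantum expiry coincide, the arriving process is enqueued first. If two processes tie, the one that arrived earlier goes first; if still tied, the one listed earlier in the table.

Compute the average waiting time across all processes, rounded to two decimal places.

Schedule: | idle 0-1 | P3 1-3 | idle 3-4 | P1 4-10 | P0 10-12 | P1 12-14 | P2 14-16 | P0 16-18 | P1 18-19 | P2 19-20 | P0 20-21 |
Completion: P0=21  P1=19  P2=20  P3=3
Turnaround (C−A): P0=11  P1=15  P2=9  P3=2
Waiting times: P0=6, P1=6, P2=6, P3=0
Average waiting = (6+6+6+0) / 4 = 18/4 = 4.50

4.50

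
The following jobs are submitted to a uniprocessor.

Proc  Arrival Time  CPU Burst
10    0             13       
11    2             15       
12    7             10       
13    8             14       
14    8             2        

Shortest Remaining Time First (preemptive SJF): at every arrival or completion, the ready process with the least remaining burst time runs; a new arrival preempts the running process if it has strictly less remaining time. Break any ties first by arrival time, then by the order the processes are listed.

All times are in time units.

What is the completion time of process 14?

Timeline: | 10 0-8 | 14 8-10 | 10 10-15 | 12 15-25 | 13 25-39 | 11 39-54 |
Completion: 10=15  11=54  12=25  13=39  14=10
Turnaround (C−A): 10=15  11=52  12=18  13=31  14=2

10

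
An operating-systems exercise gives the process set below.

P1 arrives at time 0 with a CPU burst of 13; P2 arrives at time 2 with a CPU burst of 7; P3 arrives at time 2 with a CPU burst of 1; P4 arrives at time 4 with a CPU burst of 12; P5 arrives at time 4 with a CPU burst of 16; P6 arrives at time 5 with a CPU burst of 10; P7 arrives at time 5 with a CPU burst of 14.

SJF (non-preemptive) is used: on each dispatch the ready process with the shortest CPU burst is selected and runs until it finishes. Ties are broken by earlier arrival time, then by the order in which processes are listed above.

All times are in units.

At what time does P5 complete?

73

Timeline: | P1 0-13 | P3 13-14 | P2 14-21 | P6 21-31 | P4 31-43 | P7 43-57 | P5 57-73 |
Completion: P1=13  P2=21  P3=14  P4=43  P5=73  P6=31  P7=57
Turnaround (C−A): P1=13  P2=19  P3=12  P4=39  P5=69  P6=26  P7=52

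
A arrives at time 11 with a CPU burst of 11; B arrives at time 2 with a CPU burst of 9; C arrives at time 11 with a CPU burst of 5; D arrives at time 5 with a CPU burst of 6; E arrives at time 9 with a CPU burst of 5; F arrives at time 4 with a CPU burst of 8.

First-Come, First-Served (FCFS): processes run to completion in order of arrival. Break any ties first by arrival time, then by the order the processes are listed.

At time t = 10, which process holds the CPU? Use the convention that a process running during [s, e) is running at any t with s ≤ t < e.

B

Schedule: | idle 0-2 | B 2-11 | F 11-19 | D 19-25 | E 25-30 | A 30-41 | C 41-46 |
Completion: A=41  B=11  C=46  D=25  E=30  F=19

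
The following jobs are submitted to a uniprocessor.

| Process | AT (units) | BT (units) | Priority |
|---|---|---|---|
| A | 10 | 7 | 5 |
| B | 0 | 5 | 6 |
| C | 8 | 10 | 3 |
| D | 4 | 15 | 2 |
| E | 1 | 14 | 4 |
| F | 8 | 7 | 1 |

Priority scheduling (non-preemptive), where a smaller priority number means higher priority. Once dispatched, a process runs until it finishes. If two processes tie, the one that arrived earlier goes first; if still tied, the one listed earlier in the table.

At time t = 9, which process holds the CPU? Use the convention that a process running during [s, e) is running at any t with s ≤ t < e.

D

Schedule: | B 0-5 | D 5-20 | F 20-27 | C 27-37 | E 37-51 | A 51-58 |
Completion: A=58  B=5  C=37  D=20  E=51  F=27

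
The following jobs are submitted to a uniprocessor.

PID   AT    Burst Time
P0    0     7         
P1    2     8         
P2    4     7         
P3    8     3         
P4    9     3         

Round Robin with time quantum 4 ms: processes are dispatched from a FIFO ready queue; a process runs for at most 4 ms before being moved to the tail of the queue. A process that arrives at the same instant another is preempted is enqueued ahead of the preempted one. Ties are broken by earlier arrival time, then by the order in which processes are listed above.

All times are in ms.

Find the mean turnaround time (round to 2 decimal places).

17.00

Gantt: | P0 0-4 | P1 4-8 | P2 8-12 | P0 12-15 | P3 15-18 | P1 18-22 | P4 22-25 | P2 25-28 |
Completion: P0=15  P1=22  P2=28  P3=18  P4=25
Turnaround (C−A): P0=15  P1=20  P2=24  P3=10  P4=16
Turnaround times: P0=15, P1=20, P2=24, P3=10, P4=16
Average turnaround = (15+20+24+10+16) / 5 = 85/5 = 17.00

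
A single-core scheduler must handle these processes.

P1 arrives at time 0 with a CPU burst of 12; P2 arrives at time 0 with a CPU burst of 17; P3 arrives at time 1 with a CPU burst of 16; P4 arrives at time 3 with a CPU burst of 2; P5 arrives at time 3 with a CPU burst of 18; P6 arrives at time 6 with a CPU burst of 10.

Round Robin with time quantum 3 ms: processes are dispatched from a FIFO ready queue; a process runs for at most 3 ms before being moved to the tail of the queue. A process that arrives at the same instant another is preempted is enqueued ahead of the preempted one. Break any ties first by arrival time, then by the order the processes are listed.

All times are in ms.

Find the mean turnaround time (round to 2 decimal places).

53.83

Schedule: | P1 0-3 | P2 3-6 | P3 6-9 | P4 9-11 | P5 11-14 | P1 14-17 | P6 17-20 | P2 20-23 | P3 23-26 | P5 26-29 | P1 29-32 | P6 32-35 | P2 35-38 | P3 38-41 | P5 41-44 | P1 44-47 | P6 47-50 | P2 50-53 | P3 53-56 | P5 56-59 | P6 59-60 | P2 60-63 | P3 63-66 | P5 66-69 | P2 69-71 | P3 71-72 | P5 72-75 |
Completion: P1=47  P2=71  P3=72  P4=11  P5=75  P6=60
Turnaround (C−A): P1=47  P2=71  P3=71  P4=8  P5=72  P6=54
Turnaround times: P1=47, P2=71, P3=71, P4=8, P5=72, P6=54
Average turnaround = (47+71+71+8+72+54) / 6 = 323/6 = 53.83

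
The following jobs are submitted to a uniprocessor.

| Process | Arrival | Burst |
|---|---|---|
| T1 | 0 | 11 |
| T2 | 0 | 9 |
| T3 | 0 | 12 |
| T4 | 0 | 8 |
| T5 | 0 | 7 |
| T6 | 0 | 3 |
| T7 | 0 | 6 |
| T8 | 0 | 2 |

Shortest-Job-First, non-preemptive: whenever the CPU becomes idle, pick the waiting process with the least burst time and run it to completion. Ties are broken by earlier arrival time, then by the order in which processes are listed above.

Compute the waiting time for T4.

Gantt: | T8 0-2 | T6 2-5 | T7 5-11 | T5 11-18 | T4 18-26 | T2 26-35 | T1 35-46 | T3 46-58 |
Completion: T1=46  T2=35  T3=58  T4=26  T5=18  T6=5  T7=11  T8=2
Waiting(T4) = turnaround − burst = 26 − 8 = 18

18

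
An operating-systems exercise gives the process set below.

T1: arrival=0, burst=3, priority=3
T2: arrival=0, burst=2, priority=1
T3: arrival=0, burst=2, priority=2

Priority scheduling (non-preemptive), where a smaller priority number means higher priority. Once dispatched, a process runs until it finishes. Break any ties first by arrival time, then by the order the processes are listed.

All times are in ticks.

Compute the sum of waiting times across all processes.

Schedule: | T2 0-2 | T3 2-4 | T1 4-7 |
Completion: T1=7  T2=2  T3=4
Turnaround (C−A): T1=7  T2=2  T3=4
Waiting = turnaround − burst: T1=4, T2=0, T3=2
Total waiting = 4 + 0 + 2 = 6

6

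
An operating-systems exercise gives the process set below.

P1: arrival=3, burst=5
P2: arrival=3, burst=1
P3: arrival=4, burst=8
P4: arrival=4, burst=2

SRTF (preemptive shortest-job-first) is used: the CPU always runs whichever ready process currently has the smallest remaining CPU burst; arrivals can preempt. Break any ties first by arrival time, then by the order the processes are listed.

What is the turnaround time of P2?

Schedule: | idle 0-3 | P2 3-4 | P4 4-6 | P1 6-11 | P3 11-19 |
Completion: P1=11  P2=4  P3=19  P4=6
Turnaround (C−A): P1=8  P2=1  P3=15  P4=2
Turnaround(P2) = completion − arrival = 4 − 3 = 1

1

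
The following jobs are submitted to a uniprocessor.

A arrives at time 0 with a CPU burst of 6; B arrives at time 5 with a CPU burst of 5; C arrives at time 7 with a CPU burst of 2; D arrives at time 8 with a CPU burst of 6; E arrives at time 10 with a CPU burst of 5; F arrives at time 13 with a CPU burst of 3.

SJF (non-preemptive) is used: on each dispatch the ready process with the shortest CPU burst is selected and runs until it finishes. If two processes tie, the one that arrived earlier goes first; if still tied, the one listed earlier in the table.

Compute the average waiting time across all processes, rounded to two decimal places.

Schedule: | A 0-6 | B 6-11 | C 11-13 | F 13-16 | E 16-21 | D 21-27 |
Completion: A=6  B=11  C=13  D=27  E=21  F=16
Turnaround (C−A): A=6  B=6  C=6  D=19  E=11  F=3
Waiting times: A=0, B=1, C=4, D=13, E=6, F=0
Average waiting = (0+1+4+13+6+0) / 6 = 24/6 = 4.00

4.00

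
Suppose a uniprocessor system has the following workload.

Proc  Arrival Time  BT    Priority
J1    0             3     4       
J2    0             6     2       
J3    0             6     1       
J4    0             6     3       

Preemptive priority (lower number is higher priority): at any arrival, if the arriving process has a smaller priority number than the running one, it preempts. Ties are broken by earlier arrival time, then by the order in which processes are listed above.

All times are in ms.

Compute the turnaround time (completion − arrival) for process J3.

Schedule: | J3 0-6 | J2 6-12 | J4 12-18 | J1 18-21 |
Completion: J1=21  J2=12  J3=6  J4=18
Turnaround (C−A): J1=21  J2=12  J3=6  J4=18
Turnaround(J3) = completion − arrival = 6 − 0 = 6

6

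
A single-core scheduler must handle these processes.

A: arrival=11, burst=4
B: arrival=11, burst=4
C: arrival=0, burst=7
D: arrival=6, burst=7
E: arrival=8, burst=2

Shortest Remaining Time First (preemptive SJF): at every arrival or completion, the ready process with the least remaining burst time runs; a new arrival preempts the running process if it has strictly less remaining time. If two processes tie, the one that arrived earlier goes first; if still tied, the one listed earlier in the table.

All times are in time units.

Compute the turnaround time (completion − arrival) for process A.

4

Schedule: | C 0-7 | D 7-8 | E 8-10 | D 10-11 | A 11-15 | B 15-19 | D 19-24 |
Completion: A=15  B=19  C=7  D=24  E=10
Turnaround (C−A): A=4  B=8  C=7  D=18  E=2
Turnaround(A) = completion − arrival = 15 − 11 = 4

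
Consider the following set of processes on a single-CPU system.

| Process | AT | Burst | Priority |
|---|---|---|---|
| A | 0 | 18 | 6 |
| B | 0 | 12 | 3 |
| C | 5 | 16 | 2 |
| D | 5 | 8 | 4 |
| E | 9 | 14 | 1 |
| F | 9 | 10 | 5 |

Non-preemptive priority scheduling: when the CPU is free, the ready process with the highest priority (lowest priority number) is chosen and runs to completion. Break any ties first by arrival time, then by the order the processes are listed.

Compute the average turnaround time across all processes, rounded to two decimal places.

40.00

Schedule: | B 0-12 | E 12-26 | C 26-42 | D 42-50 | F 50-60 | A 60-78 |
Completion: A=78  B=12  C=42  D=50  E=26  F=60
Turnaround (C−A): A=78  B=12  C=37  D=45  E=17  F=51
Turnaround times: A=78, B=12, C=37, D=45, E=17, F=51
Average turnaround = (78+12+37+45+17+51) / 6 = 240/6 = 40.00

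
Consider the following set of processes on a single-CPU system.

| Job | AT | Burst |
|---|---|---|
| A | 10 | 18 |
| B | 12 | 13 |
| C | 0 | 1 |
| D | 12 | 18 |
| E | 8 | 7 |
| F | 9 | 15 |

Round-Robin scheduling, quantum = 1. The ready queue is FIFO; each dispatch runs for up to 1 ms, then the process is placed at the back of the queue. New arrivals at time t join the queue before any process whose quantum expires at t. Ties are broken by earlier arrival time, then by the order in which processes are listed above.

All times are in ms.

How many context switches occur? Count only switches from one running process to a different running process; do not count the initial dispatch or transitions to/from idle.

Gantt: | C 0-1 | idle 1-8 | E 8-9 | F 9-10 | E 10-11 | A 11-12 | F 12-13 | E 13-14 | B 14-15 | D 15-16 | A 16-17 | F 17-18 | E 18-19 | B 19-20 | D 20-21 | A 21-22 | F 22-23 | E 23-24 | B 24-25 | D 25-26 | A 26-27 | F 27-28 | E 28-29 | B 29-30 | D 30-31 | A 31-32 | F 32-33 | E 33-34 | B 34-35 | D 35-36 | A 36-37 | F 37-38 | B 38-39 | D 39-40 | A 40-41 | F 41-42 | B 42-43 | D 43-44 | A 44-45 | F 45-46 | B 46-47 | D 47-48 | A 48-49 | F 49-50 | B 50-51 | D 51-52 | A 52-53 | F 53-54 | B 54-55 | D 55-56 | A 56-57 | F 57-58 | B 58-59 | D 59-60 | A 60-61 | F 61-62 | B 62-63 | D 63-64 | A 64-65 | F 65-66 | B 66-67 | D 67-68 | A 68-69 | F 69-70 | D 70-71 | A 71-72 | D 72-73 | A 73-74 | D 74-75 | A 75-76 | D 76-77 | A 77-78 | D 78-79 |
Completion: A=78  B=67  C=1  D=79  E=34  F=70
Turnaround (C−A): A=68  B=55  C=1  D=67  E=26  F=61

70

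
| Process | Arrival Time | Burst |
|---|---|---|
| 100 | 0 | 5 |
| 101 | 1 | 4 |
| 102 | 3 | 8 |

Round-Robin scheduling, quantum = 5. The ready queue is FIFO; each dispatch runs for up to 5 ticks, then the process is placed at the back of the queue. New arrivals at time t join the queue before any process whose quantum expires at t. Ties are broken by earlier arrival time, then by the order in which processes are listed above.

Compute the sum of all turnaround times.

Timeline: | 100 0-5 | 101 5-9 | 102 9-17 |
Completion: 100=5  101=9  102=17
Turnaround = completion − arrival: 100=5, 101=8, 102=14
Total turnaround = 5 + 8 + 14 = 27

27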